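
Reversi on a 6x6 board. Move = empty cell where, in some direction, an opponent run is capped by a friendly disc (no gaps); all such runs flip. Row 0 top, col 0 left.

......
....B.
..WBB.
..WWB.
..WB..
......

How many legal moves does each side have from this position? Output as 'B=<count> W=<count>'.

-- B to move --
(1,1): no bracket -> illegal
(1,2): no bracket -> illegal
(1,3): no bracket -> illegal
(2,1): flips 2 -> legal
(3,1): flips 2 -> legal
(4,1): flips 2 -> legal
(4,4): no bracket -> illegal
(5,1): flips 2 -> legal
(5,2): no bracket -> illegal
(5,3): no bracket -> illegal
B mobility = 4
-- W to move --
(0,3): no bracket -> illegal
(0,4): no bracket -> illegal
(0,5): flips 2 -> legal
(1,2): no bracket -> illegal
(1,3): flips 1 -> legal
(1,5): flips 1 -> legal
(2,5): flips 2 -> legal
(3,5): flips 1 -> legal
(4,4): flips 1 -> legal
(4,5): no bracket -> illegal
(5,2): no bracket -> illegal
(5,3): flips 1 -> legal
(5,4): flips 1 -> legal
W mobility = 8

Answer: B=4 W=8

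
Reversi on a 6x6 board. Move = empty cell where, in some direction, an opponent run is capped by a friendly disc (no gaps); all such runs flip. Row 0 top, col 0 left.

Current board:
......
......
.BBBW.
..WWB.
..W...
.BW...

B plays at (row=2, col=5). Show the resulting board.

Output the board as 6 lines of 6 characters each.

Place B at (2,5); scan 8 dirs for brackets.
Dir NW: first cell '.' (not opp) -> no flip
Dir N: first cell '.' (not opp) -> no flip
Dir NE: edge -> no flip
Dir W: opp run (2,4) capped by B -> flip
Dir E: edge -> no flip
Dir SW: first cell 'B' (not opp) -> no flip
Dir S: first cell '.' (not opp) -> no flip
Dir SE: edge -> no flip
All flips: (2,4)

Answer: ......
......
.BBBBB
..WWB.
..W...
.BW...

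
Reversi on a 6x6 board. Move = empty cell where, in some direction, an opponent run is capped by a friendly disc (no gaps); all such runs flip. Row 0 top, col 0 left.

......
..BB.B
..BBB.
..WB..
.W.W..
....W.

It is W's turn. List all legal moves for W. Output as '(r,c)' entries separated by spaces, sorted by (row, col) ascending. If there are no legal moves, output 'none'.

(0,1): no bracket -> illegal
(0,2): flips 2 -> legal
(0,3): flips 3 -> legal
(0,4): no bracket -> illegal
(0,5): no bracket -> illegal
(1,1): no bracket -> illegal
(1,4): flips 1 -> legal
(2,1): no bracket -> illegal
(2,5): no bracket -> illegal
(3,1): no bracket -> illegal
(3,4): flips 1 -> legal
(3,5): no bracket -> illegal
(4,2): no bracket -> illegal
(4,4): no bracket -> illegal

Answer: (0,2) (0,3) (1,4) (3,4)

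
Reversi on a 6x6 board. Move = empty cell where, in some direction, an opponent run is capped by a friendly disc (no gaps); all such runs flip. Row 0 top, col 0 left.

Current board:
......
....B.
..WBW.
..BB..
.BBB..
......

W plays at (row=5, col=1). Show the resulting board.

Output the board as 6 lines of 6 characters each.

Place W at (5,1); scan 8 dirs for brackets.
Dir NW: first cell '.' (not opp) -> no flip
Dir N: opp run (4,1), next='.' -> no flip
Dir NE: opp run (4,2) (3,3) capped by W -> flip
Dir W: first cell '.' (not opp) -> no flip
Dir E: first cell '.' (not opp) -> no flip
Dir SW: edge -> no flip
Dir S: edge -> no flip
Dir SE: edge -> no flip
All flips: (3,3) (4,2)

Answer: ......
....B.
..WBW.
..BW..
.BWB..
.W....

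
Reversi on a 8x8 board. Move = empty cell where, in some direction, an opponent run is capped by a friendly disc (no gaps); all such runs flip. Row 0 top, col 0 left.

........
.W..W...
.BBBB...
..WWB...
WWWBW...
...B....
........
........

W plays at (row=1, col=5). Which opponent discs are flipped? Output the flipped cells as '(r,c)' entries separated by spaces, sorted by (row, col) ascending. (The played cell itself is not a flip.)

Answer: (2,4)

Derivation:
Dir NW: first cell '.' (not opp) -> no flip
Dir N: first cell '.' (not opp) -> no flip
Dir NE: first cell '.' (not opp) -> no flip
Dir W: first cell 'W' (not opp) -> no flip
Dir E: first cell '.' (not opp) -> no flip
Dir SW: opp run (2,4) capped by W -> flip
Dir S: first cell '.' (not opp) -> no flip
Dir SE: first cell '.' (not opp) -> no flip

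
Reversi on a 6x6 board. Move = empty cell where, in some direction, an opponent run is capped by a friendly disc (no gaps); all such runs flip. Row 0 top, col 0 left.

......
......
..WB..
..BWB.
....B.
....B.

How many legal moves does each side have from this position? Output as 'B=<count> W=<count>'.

-- B to move --
(1,1): flips 2 -> legal
(1,2): flips 1 -> legal
(1,3): no bracket -> illegal
(2,1): flips 1 -> legal
(2,4): no bracket -> illegal
(3,1): no bracket -> illegal
(4,2): no bracket -> illegal
(4,3): flips 1 -> legal
B mobility = 4
-- W to move --
(1,2): no bracket -> illegal
(1,3): flips 1 -> legal
(1,4): no bracket -> illegal
(2,1): no bracket -> illegal
(2,4): flips 1 -> legal
(2,5): no bracket -> illegal
(3,1): flips 1 -> legal
(3,5): flips 1 -> legal
(4,1): no bracket -> illegal
(4,2): flips 1 -> legal
(4,3): no bracket -> illegal
(4,5): no bracket -> illegal
(5,3): no bracket -> illegal
(5,5): flips 1 -> legal
W mobility = 6

Answer: B=4 W=6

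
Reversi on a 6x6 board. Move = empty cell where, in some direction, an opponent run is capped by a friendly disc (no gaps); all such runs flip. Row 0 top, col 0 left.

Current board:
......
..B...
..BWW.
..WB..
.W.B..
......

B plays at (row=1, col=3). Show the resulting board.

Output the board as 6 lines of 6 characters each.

Answer: ......
..BB..
..BBW.
..WB..
.W.B..
......

Derivation:
Place B at (1,3); scan 8 dirs for brackets.
Dir NW: first cell '.' (not opp) -> no flip
Dir N: first cell '.' (not opp) -> no flip
Dir NE: first cell '.' (not opp) -> no flip
Dir W: first cell 'B' (not opp) -> no flip
Dir E: first cell '.' (not opp) -> no flip
Dir SW: first cell 'B' (not opp) -> no flip
Dir S: opp run (2,3) capped by B -> flip
Dir SE: opp run (2,4), next='.' -> no flip
All flips: (2,3)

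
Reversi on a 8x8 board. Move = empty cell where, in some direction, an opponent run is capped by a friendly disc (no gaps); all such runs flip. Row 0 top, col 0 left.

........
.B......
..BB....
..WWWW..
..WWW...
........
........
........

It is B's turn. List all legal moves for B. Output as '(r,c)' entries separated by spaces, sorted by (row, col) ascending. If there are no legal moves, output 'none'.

(2,1): no bracket -> illegal
(2,4): no bracket -> illegal
(2,5): no bracket -> illegal
(2,6): no bracket -> illegal
(3,1): no bracket -> illegal
(3,6): no bracket -> illegal
(4,1): flips 1 -> legal
(4,5): flips 1 -> legal
(4,6): no bracket -> illegal
(5,1): no bracket -> illegal
(5,2): flips 2 -> legal
(5,3): flips 2 -> legal
(5,4): no bracket -> illegal
(5,5): flips 2 -> legal

Answer: (4,1) (4,5) (5,2) (5,3) (5,5)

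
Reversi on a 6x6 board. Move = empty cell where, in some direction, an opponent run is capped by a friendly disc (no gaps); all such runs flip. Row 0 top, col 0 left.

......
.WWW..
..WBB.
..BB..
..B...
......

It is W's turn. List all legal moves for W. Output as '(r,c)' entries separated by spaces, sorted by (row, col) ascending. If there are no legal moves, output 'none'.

(1,4): no bracket -> illegal
(1,5): no bracket -> illegal
(2,1): no bracket -> illegal
(2,5): flips 2 -> legal
(3,1): no bracket -> illegal
(3,4): flips 1 -> legal
(3,5): flips 1 -> legal
(4,1): no bracket -> illegal
(4,3): flips 2 -> legal
(4,4): flips 1 -> legal
(5,1): no bracket -> illegal
(5,2): flips 2 -> legal
(5,3): no bracket -> illegal

Answer: (2,5) (3,4) (3,5) (4,3) (4,4) (5,2)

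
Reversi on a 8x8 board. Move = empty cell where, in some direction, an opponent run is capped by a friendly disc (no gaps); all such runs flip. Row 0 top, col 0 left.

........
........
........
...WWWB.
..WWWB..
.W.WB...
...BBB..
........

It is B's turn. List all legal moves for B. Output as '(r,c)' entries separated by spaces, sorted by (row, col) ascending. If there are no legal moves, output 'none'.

Answer: (2,3) (2,4) (2,5) (3,1) (3,2) (4,1) (5,2)

Derivation:
(2,2): no bracket -> illegal
(2,3): flips 4 -> legal
(2,4): flips 2 -> legal
(2,5): flips 1 -> legal
(2,6): no bracket -> illegal
(3,1): flips 2 -> legal
(3,2): flips 4 -> legal
(4,0): no bracket -> illegal
(4,1): flips 3 -> legal
(4,6): no bracket -> illegal
(5,0): no bracket -> illegal
(5,2): flips 1 -> legal
(5,5): no bracket -> illegal
(6,0): no bracket -> illegal
(6,1): no bracket -> illegal
(6,2): no bracket -> illegal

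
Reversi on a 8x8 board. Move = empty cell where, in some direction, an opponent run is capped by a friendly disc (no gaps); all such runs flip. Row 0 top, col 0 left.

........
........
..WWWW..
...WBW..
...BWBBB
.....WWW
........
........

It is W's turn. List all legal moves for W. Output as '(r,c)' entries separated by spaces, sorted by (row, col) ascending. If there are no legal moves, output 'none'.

Answer: (3,6) (3,7) (4,2) (5,2) (5,3)

Derivation:
(3,2): no bracket -> illegal
(3,6): flips 1 -> legal
(3,7): flips 2 -> legal
(4,2): flips 1 -> legal
(5,2): flips 2 -> legal
(5,3): flips 1 -> legal
(5,4): no bracket -> illegal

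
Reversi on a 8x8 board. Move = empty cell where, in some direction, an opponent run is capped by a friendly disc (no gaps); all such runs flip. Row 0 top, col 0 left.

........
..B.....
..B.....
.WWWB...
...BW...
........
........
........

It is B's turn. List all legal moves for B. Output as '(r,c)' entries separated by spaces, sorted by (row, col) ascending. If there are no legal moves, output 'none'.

(2,0): no bracket -> illegal
(2,1): flips 1 -> legal
(2,3): flips 1 -> legal
(2,4): no bracket -> illegal
(3,0): flips 3 -> legal
(3,5): no bracket -> illegal
(4,0): flips 1 -> legal
(4,1): no bracket -> illegal
(4,2): flips 1 -> legal
(4,5): flips 1 -> legal
(5,3): no bracket -> illegal
(5,4): flips 1 -> legal
(5,5): flips 2 -> legal

Answer: (2,1) (2,3) (3,0) (4,0) (4,2) (4,5) (5,4) (5,5)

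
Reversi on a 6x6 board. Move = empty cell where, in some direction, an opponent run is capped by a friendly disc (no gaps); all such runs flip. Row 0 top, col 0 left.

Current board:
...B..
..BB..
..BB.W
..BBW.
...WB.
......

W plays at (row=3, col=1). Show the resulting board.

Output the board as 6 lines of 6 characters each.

Place W at (3,1); scan 8 dirs for brackets.
Dir NW: first cell '.' (not opp) -> no flip
Dir N: first cell '.' (not opp) -> no flip
Dir NE: opp run (2,2) (1,3), next='.' -> no flip
Dir W: first cell '.' (not opp) -> no flip
Dir E: opp run (3,2) (3,3) capped by W -> flip
Dir SW: first cell '.' (not opp) -> no flip
Dir S: first cell '.' (not opp) -> no flip
Dir SE: first cell '.' (not opp) -> no flip
All flips: (3,2) (3,3)

Answer: ...B..
..BB..
..BB.W
.WWWW.
...WB.
......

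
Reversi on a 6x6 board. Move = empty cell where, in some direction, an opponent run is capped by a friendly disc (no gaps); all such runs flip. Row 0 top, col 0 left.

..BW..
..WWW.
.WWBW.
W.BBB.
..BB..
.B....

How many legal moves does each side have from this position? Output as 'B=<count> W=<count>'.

-- B to move --
(0,1): flips 1 -> legal
(0,4): flips 3 -> legal
(0,5): flips 1 -> legal
(1,0): flips 1 -> legal
(1,1): flips 1 -> legal
(1,5): flips 1 -> legal
(2,0): flips 2 -> legal
(2,5): flips 1 -> legal
(3,1): no bracket -> illegal
(3,5): flips 2 -> legal
(4,0): no bracket -> illegal
(4,1): no bracket -> illegal
B mobility = 9
-- W to move --
(0,1): flips 1 -> legal
(1,1): no bracket -> illegal
(2,5): no bracket -> illegal
(3,1): no bracket -> illegal
(3,5): no bracket -> illegal
(4,0): no bracket -> illegal
(4,1): flips 2 -> legal
(4,4): flips 2 -> legal
(4,5): flips 2 -> legal
(5,0): no bracket -> illegal
(5,2): flips 2 -> legal
(5,3): flips 3 -> legal
(5,4): flips 2 -> legal
W mobility = 7

Answer: B=9 W=7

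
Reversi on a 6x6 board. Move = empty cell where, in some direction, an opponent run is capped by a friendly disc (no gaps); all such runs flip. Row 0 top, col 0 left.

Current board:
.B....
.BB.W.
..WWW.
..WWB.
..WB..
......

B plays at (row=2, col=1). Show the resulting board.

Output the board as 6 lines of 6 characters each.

Answer: .B....
.BB.W.
.BWWW.
..BWB.
..WB..
......

Derivation:
Place B at (2,1); scan 8 dirs for brackets.
Dir NW: first cell '.' (not opp) -> no flip
Dir N: first cell 'B' (not opp) -> no flip
Dir NE: first cell 'B' (not opp) -> no flip
Dir W: first cell '.' (not opp) -> no flip
Dir E: opp run (2,2) (2,3) (2,4), next='.' -> no flip
Dir SW: first cell '.' (not opp) -> no flip
Dir S: first cell '.' (not opp) -> no flip
Dir SE: opp run (3,2) capped by B -> flip
All flips: (3,2)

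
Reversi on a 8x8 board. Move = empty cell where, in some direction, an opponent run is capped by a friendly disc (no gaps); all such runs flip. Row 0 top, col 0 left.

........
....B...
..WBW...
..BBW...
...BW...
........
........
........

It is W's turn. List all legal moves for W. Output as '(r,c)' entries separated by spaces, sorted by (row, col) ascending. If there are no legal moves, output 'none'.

Answer: (0,4) (1,2) (3,1) (4,2) (5,2)

Derivation:
(0,3): no bracket -> illegal
(0,4): flips 1 -> legal
(0,5): no bracket -> illegal
(1,2): flips 1 -> legal
(1,3): no bracket -> illegal
(1,5): no bracket -> illegal
(2,1): no bracket -> illegal
(2,5): no bracket -> illegal
(3,1): flips 2 -> legal
(4,1): no bracket -> illegal
(4,2): flips 3 -> legal
(5,2): flips 1 -> legal
(5,3): no bracket -> illegal
(5,4): no bracket -> illegal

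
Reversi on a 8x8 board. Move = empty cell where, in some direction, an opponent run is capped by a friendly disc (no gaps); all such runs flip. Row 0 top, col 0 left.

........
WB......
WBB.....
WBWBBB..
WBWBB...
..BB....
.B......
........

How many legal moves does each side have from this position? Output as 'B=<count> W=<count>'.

-- B to move --
(0,0): no bracket -> illegal
(0,1): no bracket -> illegal
(2,3): flips 1 -> legal
(5,0): no bracket -> illegal
(5,1): flips 1 -> legal
B mobility = 2
-- W to move --
(0,0): no bracket -> illegal
(0,1): no bracket -> illegal
(0,2): flips 1 -> legal
(1,2): flips 3 -> legal
(1,3): flips 2 -> legal
(2,3): flips 2 -> legal
(2,4): flips 1 -> legal
(2,5): no bracket -> illegal
(2,6): no bracket -> illegal
(3,6): flips 3 -> legal
(4,5): flips 2 -> legal
(4,6): no bracket -> illegal
(5,0): flips 1 -> legal
(5,1): no bracket -> illegal
(5,4): flips 1 -> legal
(5,5): no bracket -> illegal
(6,0): no bracket -> illegal
(6,2): flips 1 -> legal
(6,3): flips 2 -> legal
(6,4): flips 1 -> legal
(7,0): no bracket -> illegal
(7,1): no bracket -> illegal
(7,2): no bracket -> illegal
W mobility = 12

Answer: B=2 W=12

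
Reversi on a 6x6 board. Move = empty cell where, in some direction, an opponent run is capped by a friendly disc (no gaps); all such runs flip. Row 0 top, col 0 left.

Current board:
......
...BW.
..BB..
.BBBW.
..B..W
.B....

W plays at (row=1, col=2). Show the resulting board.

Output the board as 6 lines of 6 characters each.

Answer: ......
..WWW.
..BW..
.BBBW.
..B..W
.B....

Derivation:
Place W at (1,2); scan 8 dirs for brackets.
Dir NW: first cell '.' (not opp) -> no flip
Dir N: first cell '.' (not opp) -> no flip
Dir NE: first cell '.' (not opp) -> no flip
Dir W: first cell '.' (not opp) -> no flip
Dir E: opp run (1,3) capped by W -> flip
Dir SW: first cell '.' (not opp) -> no flip
Dir S: opp run (2,2) (3,2) (4,2), next='.' -> no flip
Dir SE: opp run (2,3) capped by W -> flip
All flips: (1,3) (2,3)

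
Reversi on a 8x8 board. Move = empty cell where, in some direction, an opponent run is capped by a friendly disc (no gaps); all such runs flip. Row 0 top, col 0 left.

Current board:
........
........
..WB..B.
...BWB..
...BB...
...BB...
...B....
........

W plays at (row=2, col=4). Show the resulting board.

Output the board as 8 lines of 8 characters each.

Answer: ........
........
..WWW.B.
...BWB..
...BB...
...BB...
...B....
........

Derivation:
Place W at (2,4); scan 8 dirs for brackets.
Dir NW: first cell '.' (not opp) -> no flip
Dir N: first cell '.' (not opp) -> no flip
Dir NE: first cell '.' (not opp) -> no flip
Dir W: opp run (2,3) capped by W -> flip
Dir E: first cell '.' (not opp) -> no flip
Dir SW: opp run (3,3), next='.' -> no flip
Dir S: first cell 'W' (not opp) -> no flip
Dir SE: opp run (3,5), next='.' -> no flip
All flips: (2,3)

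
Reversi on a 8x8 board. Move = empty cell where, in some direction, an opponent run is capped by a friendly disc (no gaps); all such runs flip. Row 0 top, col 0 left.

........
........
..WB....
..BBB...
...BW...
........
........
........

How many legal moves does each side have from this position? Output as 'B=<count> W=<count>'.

Answer: B=6 W=2

Derivation:
-- B to move --
(1,1): flips 1 -> legal
(1,2): flips 1 -> legal
(1,3): no bracket -> illegal
(2,1): flips 1 -> legal
(3,1): no bracket -> illegal
(3,5): no bracket -> illegal
(4,5): flips 1 -> legal
(5,3): no bracket -> illegal
(5,4): flips 1 -> legal
(5,5): flips 1 -> legal
B mobility = 6
-- W to move --
(1,2): no bracket -> illegal
(1,3): no bracket -> illegal
(1,4): no bracket -> illegal
(2,1): no bracket -> illegal
(2,4): flips 2 -> legal
(2,5): no bracket -> illegal
(3,1): no bracket -> illegal
(3,5): no bracket -> illegal
(4,1): no bracket -> illegal
(4,2): flips 2 -> legal
(4,5): no bracket -> illegal
(5,2): no bracket -> illegal
(5,3): no bracket -> illegal
(5,4): no bracket -> illegal
W mobility = 2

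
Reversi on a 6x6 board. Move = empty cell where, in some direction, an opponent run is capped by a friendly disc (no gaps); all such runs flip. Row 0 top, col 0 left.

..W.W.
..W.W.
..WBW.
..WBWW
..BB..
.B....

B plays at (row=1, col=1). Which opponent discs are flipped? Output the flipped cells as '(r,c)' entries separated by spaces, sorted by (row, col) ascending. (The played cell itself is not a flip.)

Dir NW: first cell '.' (not opp) -> no flip
Dir N: first cell '.' (not opp) -> no flip
Dir NE: opp run (0,2), next=edge -> no flip
Dir W: first cell '.' (not opp) -> no flip
Dir E: opp run (1,2), next='.' -> no flip
Dir SW: first cell '.' (not opp) -> no flip
Dir S: first cell '.' (not opp) -> no flip
Dir SE: opp run (2,2) capped by B -> flip

Answer: (2,2)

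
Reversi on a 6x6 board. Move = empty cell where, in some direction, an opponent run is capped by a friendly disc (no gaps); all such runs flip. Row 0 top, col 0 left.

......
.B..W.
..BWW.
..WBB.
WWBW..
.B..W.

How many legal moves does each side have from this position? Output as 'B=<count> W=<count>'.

-- B to move --
(0,3): no bracket -> illegal
(0,4): flips 2 -> legal
(0,5): no bracket -> illegal
(1,2): flips 1 -> legal
(1,3): flips 1 -> legal
(1,5): flips 1 -> legal
(2,1): no bracket -> illegal
(2,5): flips 2 -> legal
(3,0): no bracket -> illegal
(3,1): flips 2 -> legal
(3,5): no bracket -> illegal
(4,4): flips 1 -> legal
(4,5): no bracket -> illegal
(5,0): no bracket -> illegal
(5,2): flips 1 -> legal
(5,3): flips 1 -> legal
(5,5): no bracket -> illegal
B mobility = 9
-- W to move --
(0,0): no bracket -> illegal
(0,1): no bracket -> illegal
(0,2): no bracket -> illegal
(1,0): no bracket -> illegal
(1,2): flips 1 -> legal
(1,3): no bracket -> illegal
(2,0): no bracket -> illegal
(2,1): flips 1 -> legal
(2,5): flips 1 -> legal
(3,1): no bracket -> illegal
(3,5): flips 2 -> legal
(4,4): flips 1 -> legal
(4,5): flips 1 -> legal
(5,0): no bracket -> illegal
(5,2): flips 1 -> legal
(5,3): no bracket -> illegal
W mobility = 7

Answer: B=9 W=7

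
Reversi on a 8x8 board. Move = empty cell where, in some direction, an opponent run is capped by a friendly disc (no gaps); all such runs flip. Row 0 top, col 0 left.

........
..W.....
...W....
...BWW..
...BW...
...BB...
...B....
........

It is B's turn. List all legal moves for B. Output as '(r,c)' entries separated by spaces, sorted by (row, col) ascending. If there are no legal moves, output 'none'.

(0,1): no bracket -> illegal
(0,2): no bracket -> illegal
(0,3): no bracket -> illegal
(1,1): no bracket -> illegal
(1,3): flips 1 -> legal
(1,4): no bracket -> illegal
(2,1): no bracket -> illegal
(2,2): no bracket -> illegal
(2,4): flips 2 -> legal
(2,5): flips 1 -> legal
(2,6): flips 2 -> legal
(3,2): no bracket -> illegal
(3,6): flips 2 -> legal
(4,5): flips 1 -> legal
(4,6): no bracket -> illegal
(5,5): flips 1 -> legal

Answer: (1,3) (2,4) (2,5) (2,6) (3,6) (4,5) (5,5)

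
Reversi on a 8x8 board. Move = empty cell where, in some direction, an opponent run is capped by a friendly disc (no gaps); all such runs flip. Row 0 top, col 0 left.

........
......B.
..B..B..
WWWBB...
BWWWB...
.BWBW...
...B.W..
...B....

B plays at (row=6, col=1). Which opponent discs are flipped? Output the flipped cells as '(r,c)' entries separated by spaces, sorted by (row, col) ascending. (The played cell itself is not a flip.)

Answer: (4,3) (5,2)

Derivation:
Dir NW: first cell '.' (not opp) -> no flip
Dir N: first cell 'B' (not opp) -> no flip
Dir NE: opp run (5,2) (4,3) capped by B -> flip
Dir W: first cell '.' (not opp) -> no flip
Dir E: first cell '.' (not opp) -> no flip
Dir SW: first cell '.' (not opp) -> no flip
Dir S: first cell '.' (not opp) -> no flip
Dir SE: first cell '.' (not opp) -> no flip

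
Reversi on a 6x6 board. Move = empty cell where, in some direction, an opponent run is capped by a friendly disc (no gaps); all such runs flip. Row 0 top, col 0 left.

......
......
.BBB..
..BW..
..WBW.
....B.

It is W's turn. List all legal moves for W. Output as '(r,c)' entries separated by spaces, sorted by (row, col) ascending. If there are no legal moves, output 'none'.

(1,0): no bracket -> illegal
(1,1): flips 1 -> legal
(1,2): flips 2 -> legal
(1,3): flips 1 -> legal
(1,4): no bracket -> illegal
(2,0): no bracket -> illegal
(2,4): no bracket -> illegal
(3,0): no bracket -> illegal
(3,1): flips 1 -> legal
(3,4): no bracket -> illegal
(4,1): no bracket -> illegal
(4,5): no bracket -> illegal
(5,2): no bracket -> illegal
(5,3): flips 1 -> legal
(5,5): no bracket -> illegal

Answer: (1,1) (1,2) (1,3) (3,1) (5,3)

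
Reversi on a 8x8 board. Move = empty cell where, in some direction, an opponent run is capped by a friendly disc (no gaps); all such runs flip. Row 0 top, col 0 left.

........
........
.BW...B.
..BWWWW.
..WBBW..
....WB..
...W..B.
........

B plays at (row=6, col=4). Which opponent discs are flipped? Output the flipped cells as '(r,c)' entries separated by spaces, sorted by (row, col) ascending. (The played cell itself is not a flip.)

Dir NW: first cell '.' (not opp) -> no flip
Dir N: opp run (5,4) capped by B -> flip
Dir NE: first cell 'B' (not opp) -> no flip
Dir W: opp run (6,3), next='.' -> no flip
Dir E: first cell '.' (not opp) -> no flip
Dir SW: first cell '.' (not opp) -> no flip
Dir S: first cell '.' (not opp) -> no flip
Dir SE: first cell '.' (not opp) -> no flip

Answer: (5,4)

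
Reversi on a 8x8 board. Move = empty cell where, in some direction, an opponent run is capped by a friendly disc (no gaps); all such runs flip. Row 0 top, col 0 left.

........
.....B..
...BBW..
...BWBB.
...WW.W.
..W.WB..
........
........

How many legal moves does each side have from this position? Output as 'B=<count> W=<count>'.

Answer: B=8 W=13

Derivation:
-- B to move --
(1,4): flips 1 -> legal
(1,6): no bracket -> illegal
(2,6): flips 1 -> legal
(3,2): no bracket -> illegal
(3,7): flips 1 -> legal
(4,1): no bracket -> illegal
(4,2): no bracket -> illegal
(4,5): flips 1 -> legal
(4,7): no bracket -> illegal
(5,1): no bracket -> illegal
(5,3): flips 3 -> legal
(5,6): flips 1 -> legal
(5,7): flips 1 -> legal
(6,1): no bracket -> illegal
(6,2): no bracket -> illegal
(6,3): no bracket -> illegal
(6,4): flips 3 -> legal
(6,5): no bracket -> illegal
B mobility = 8
-- W to move --
(0,4): no bracket -> illegal
(0,5): flips 1 -> legal
(0,6): no bracket -> illegal
(1,2): flips 1 -> legal
(1,3): flips 4 -> legal
(1,4): flips 1 -> legal
(1,6): no bracket -> illegal
(2,2): flips 3 -> legal
(2,6): flips 2 -> legal
(2,7): no bracket -> illegal
(3,2): flips 1 -> legal
(3,7): flips 2 -> legal
(4,2): no bracket -> illegal
(4,5): flips 1 -> legal
(4,7): flips 1 -> legal
(5,6): flips 1 -> legal
(6,4): flips 1 -> legal
(6,5): no bracket -> illegal
(6,6): flips 1 -> legal
W mobility = 13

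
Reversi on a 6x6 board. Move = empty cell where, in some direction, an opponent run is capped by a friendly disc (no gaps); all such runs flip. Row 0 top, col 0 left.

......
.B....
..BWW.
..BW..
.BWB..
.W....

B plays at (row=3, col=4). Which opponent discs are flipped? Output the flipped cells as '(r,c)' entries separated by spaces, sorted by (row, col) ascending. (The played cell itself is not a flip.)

Answer: (3,3)

Derivation:
Dir NW: opp run (2,3), next='.' -> no flip
Dir N: opp run (2,4), next='.' -> no flip
Dir NE: first cell '.' (not opp) -> no flip
Dir W: opp run (3,3) capped by B -> flip
Dir E: first cell '.' (not opp) -> no flip
Dir SW: first cell 'B' (not opp) -> no flip
Dir S: first cell '.' (not opp) -> no flip
Dir SE: first cell '.' (not opp) -> no flip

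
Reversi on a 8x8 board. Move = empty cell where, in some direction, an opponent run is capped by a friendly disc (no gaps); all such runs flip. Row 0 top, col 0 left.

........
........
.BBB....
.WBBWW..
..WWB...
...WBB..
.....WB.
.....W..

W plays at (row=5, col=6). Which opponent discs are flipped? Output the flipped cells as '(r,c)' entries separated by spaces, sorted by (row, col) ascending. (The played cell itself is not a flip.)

Answer: (5,4) (5,5)

Derivation:
Dir NW: first cell '.' (not opp) -> no flip
Dir N: first cell '.' (not opp) -> no flip
Dir NE: first cell '.' (not opp) -> no flip
Dir W: opp run (5,5) (5,4) capped by W -> flip
Dir E: first cell '.' (not opp) -> no flip
Dir SW: first cell 'W' (not opp) -> no flip
Dir S: opp run (6,6), next='.' -> no flip
Dir SE: first cell '.' (not opp) -> no flip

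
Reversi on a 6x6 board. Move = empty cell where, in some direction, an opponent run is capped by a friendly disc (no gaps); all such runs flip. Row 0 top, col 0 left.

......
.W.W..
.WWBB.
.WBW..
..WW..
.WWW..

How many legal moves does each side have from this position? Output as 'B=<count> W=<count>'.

-- B to move --
(0,0): no bracket -> illegal
(0,1): no bracket -> illegal
(0,2): flips 1 -> legal
(0,3): flips 1 -> legal
(0,4): no bracket -> illegal
(1,0): flips 1 -> legal
(1,2): flips 1 -> legal
(1,4): no bracket -> illegal
(2,0): flips 2 -> legal
(3,0): flips 1 -> legal
(3,4): flips 1 -> legal
(4,0): no bracket -> illegal
(4,1): no bracket -> illegal
(4,4): no bracket -> illegal
(5,0): no bracket -> illegal
(5,4): flips 1 -> legal
B mobility = 8
-- W to move --
(1,2): no bracket -> illegal
(1,4): no bracket -> illegal
(1,5): flips 1 -> legal
(2,5): flips 2 -> legal
(3,4): no bracket -> illegal
(3,5): flips 1 -> legal
(4,1): no bracket -> illegal
W mobility = 3

Answer: B=8 W=3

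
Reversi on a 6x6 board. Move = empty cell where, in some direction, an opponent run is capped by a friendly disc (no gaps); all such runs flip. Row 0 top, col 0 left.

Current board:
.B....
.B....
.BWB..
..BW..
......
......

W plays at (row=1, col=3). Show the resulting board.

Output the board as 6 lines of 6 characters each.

Answer: .B....
.B.W..
.BWW..
..BW..
......
......

Derivation:
Place W at (1,3); scan 8 dirs for brackets.
Dir NW: first cell '.' (not opp) -> no flip
Dir N: first cell '.' (not opp) -> no flip
Dir NE: first cell '.' (not opp) -> no flip
Dir W: first cell '.' (not opp) -> no flip
Dir E: first cell '.' (not opp) -> no flip
Dir SW: first cell 'W' (not opp) -> no flip
Dir S: opp run (2,3) capped by W -> flip
Dir SE: first cell '.' (not opp) -> no flip
All flips: (2,3)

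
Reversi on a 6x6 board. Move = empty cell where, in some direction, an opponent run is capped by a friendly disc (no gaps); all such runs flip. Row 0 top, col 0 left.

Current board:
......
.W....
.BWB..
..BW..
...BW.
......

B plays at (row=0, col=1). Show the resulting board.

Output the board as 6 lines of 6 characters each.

Answer: .B....
.B....
.BWB..
..BW..
...BW.
......

Derivation:
Place B at (0,1); scan 8 dirs for brackets.
Dir NW: edge -> no flip
Dir N: edge -> no flip
Dir NE: edge -> no flip
Dir W: first cell '.' (not opp) -> no flip
Dir E: first cell '.' (not opp) -> no flip
Dir SW: first cell '.' (not opp) -> no flip
Dir S: opp run (1,1) capped by B -> flip
Dir SE: first cell '.' (not opp) -> no flip
All flips: (1,1)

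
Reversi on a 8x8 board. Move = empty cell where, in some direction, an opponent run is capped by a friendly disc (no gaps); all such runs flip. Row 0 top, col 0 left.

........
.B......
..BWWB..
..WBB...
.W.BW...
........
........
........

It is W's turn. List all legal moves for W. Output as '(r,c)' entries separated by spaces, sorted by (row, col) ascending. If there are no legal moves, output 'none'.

(0,0): flips 3 -> legal
(0,1): no bracket -> illegal
(0,2): no bracket -> illegal
(1,0): no bracket -> illegal
(1,2): flips 1 -> legal
(1,3): no bracket -> illegal
(1,4): no bracket -> illegal
(1,5): no bracket -> illegal
(1,6): no bracket -> illegal
(2,0): no bracket -> illegal
(2,1): flips 1 -> legal
(2,6): flips 1 -> legal
(3,1): no bracket -> illegal
(3,5): flips 2 -> legal
(3,6): no bracket -> illegal
(4,2): flips 2 -> legal
(4,5): flips 1 -> legal
(5,2): no bracket -> illegal
(5,3): flips 2 -> legal
(5,4): flips 1 -> legal

Answer: (0,0) (1,2) (2,1) (2,6) (3,5) (4,2) (4,5) (5,3) (5,4)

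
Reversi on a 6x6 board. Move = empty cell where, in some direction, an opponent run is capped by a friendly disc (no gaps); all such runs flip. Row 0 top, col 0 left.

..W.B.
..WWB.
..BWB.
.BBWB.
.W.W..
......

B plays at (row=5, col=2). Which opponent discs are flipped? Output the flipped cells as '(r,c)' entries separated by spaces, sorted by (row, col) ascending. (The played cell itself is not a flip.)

Answer: (4,3)

Derivation:
Dir NW: opp run (4,1), next='.' -> no flip
Dir N: first cell '.' (not opp) -> no flip
Dir NE: opp run (4,3) capped by B -> flip
Dir W: first cell '.' (not opp) -> no flip
Dir E: first cell '.' (not opp) -> no flip
Dir SW: edge -> no flip
Dir S: edge -> no flip
Dir SE: edge -> no flip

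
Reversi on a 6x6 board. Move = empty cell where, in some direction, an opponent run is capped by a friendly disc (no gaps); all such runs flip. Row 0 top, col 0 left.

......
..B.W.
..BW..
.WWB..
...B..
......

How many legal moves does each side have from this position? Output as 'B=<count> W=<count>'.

-- B to move --
(0,3): no bracket -> illegal
(0,4): no bracket -> illegal
(0,5): no bracket -> illegal
(1,3): flips 1 -> legal
(1,5): no bracket -> illegal
(2,0): no bracket -> illegal
(2,1): flips 1 -> legal
(2,4): flips 1 -> legal
(2,5): no bracket -> illegal
(3,0): flips 2 -> legal
(3,4): flips 1 -> legal
(4,0): flips 1 -> legal
(4,1): no bracket -> illegal
(4,2): flips 1 -> legal
B mobility = 7
-- W to move --
(0,1): flips 1 -> legal
(0,2): flips 2 -> legal
(0,3): no bracket -> illegal
(1,1): no bracket -> illegal
(1,3): flips 1 -> legal
(2,1): flips 1 -> legal
(2,4): no bracket -> illegal
(3,4): flips 1 -> legal
(4,2): no bracket -> illegal
(4,4): no bracket -> illegal
(5,2): no bracket -> illegal
(5,3): flips 2 -> legal
(5,4): flips 1 -> legal
W mobility = 7

Answer: B=7 W=7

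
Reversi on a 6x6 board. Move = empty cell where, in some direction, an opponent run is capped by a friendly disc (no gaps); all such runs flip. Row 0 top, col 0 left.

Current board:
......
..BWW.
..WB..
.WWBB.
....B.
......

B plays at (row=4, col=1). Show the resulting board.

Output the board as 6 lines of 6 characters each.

Answer: ......
..BWW.
..WB..
.WBBB.
.B..B.
......

Derivation:
Place B at (4,1); scan 8 dirs for brackets.
Dir NW: first cell '.' (not opp) -> no flip
Dir N: opp run (3,1), next='.' -> no flip
Dir NE: opp run (3,2) capped by B -> flip
Dir W: first cell '.' (not opp) -> no flip
Dir E: first cell '.' (not opp) -> no flip
Dir SW: first cell '.' (not opp) -> no flip
Dir S: first cell '.' (not opp) -> no flip
Dir SE: first cell '.' (not opp) -> no flip
All flips: (3,2)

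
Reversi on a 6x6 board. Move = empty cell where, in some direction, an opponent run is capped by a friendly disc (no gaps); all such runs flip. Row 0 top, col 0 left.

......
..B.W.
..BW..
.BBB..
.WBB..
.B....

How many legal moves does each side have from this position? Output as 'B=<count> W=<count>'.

Answer: B=6 W=4

Derivation:
-- B to move --
(0,3): no bracket -> illegal
(0,4): no bracket -> illegal
(0,5): flips 2 -> legal
(1,3): flips 1 -> legal
(1,5): no bracket -> illegal
(2,4): flips 1 -> legal
(2,5): no bracket -> illegal
(3,0): no bracket -> illegal
(3,4): flips 1 -> legal
(4,0): flips 1 -> legal
(5,0): flips 1 -> legal
(5,2): no bracket -> illegal
B mobility = 6
-- W to move --
(0,1): flips 1 -> legal
(0,2): no bracket -> illegal
(0,3): no bracket -> illegal
(1,1): no bracket -> illegal
(1,3): no bracket -> illegal
(2,0): no bracket -> illegal
(2,1): flips 2 -> legal
(2,4): no bracket -> illegal
(3,0): no bracket -> illegal
(3,4): no bracket -> illegal
(4,0): no bracket -> illegal
(4,4): flips 2 -> legal
(5,0): no bracket -> illegal
(5,2): no bracket -> illegal
(5,3): flips 2 -> legal
(5,4): no bracket -> illegal
W mobility = 4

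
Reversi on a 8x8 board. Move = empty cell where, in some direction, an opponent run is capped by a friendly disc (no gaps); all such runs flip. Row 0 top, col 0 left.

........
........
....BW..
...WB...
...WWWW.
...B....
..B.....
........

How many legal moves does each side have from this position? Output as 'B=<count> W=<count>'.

-- B to move --
(1,4): no bracket -> illegal
(1,5): no bracket -> illegal
(1,6): flips 1 -> legal
(2,2): no bracket -> illegal
(2,3): flips 2 -> legal
(2,6): flips 1 -> legal
(3,2): flips 1 -> legal
(3,5): flips 1 -> legal
(3,6): no bracket -> illegal
(3,7): no bracket -> illegal
(4,2): flips 1 -> legal
(4,7): no bracket -> illegal
(5,2): flips 1 -> legal
(5,4): flips 1 -> legal
(5,5): no bracket -> illegal
(5,6): flips 1 -> legal
(5,7): no bracket -> illegal
B mobility = 9
-- W to move --
(1,3): no bracket -> illegal
(1,4): flips 2 -> legal
(1,5): flips 1 -> legal
(2,3): flips 2 -> legal
(3,5): flips 1 -> legal
(4,2): no bracket -> illegal
(5,1): no bracket -> illegal
(5,2): no bracket -> illegal
(5,4): no bracket -> illegal
(6,1): no bracket -> illegal
(6,3): flips 1 -> legal
(6,4): no bracket -> illegal
(7,1): flips 2 -> legal
(7,2): no bracket -> illegal
(7,3): no bracket -> illegal
W mobility = 6

Answer: B=9 W=6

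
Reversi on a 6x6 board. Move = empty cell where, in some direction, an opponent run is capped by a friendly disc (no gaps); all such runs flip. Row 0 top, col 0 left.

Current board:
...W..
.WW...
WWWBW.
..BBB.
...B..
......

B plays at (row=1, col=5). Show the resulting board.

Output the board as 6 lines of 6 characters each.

Place B at (1,5); scan 8 dirs for brackets.
Dir NW: first cell '.' (not opp) -> no flip
Dir N: first cell '.' (not opp) -> no flip
Dir NE: edge -> no flip
Dir W: first cell '.' (not opp) -> no flip
Dir E: edge -> no flip
Dir SW: opp run (2,4) capped by B -> flip
Dir S: first cell '.' (not opp) -> no flip
Dir SE: edge -> no flip
All flips: (2,4)

Answer: ...W..
.WW..B
WWWBB.
..BBB.
...B..
......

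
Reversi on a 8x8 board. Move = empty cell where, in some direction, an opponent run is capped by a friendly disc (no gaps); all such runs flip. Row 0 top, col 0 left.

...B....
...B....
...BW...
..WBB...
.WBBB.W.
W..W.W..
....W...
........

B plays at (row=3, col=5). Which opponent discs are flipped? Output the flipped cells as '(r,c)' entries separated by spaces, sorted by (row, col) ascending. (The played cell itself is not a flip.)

Answer: (2,4)

Derivation:
Dir NW: opp run (2,4) capped by B -> flip
Dir N: first cell '.' (not opp) -> no flip
Dir NE: first cell '.' (not opp) -> no flip
Dir W: first cell 'B' (not opp) -> no flip
Dir E: first cell '.' (not opp) -> no flip
Dir SW: first cell 'B' (not opp) -> no flip
Dir S: first cell '.' (not opp) -> no flip
Dir SE: opp run (4,6), next='.' -> no flip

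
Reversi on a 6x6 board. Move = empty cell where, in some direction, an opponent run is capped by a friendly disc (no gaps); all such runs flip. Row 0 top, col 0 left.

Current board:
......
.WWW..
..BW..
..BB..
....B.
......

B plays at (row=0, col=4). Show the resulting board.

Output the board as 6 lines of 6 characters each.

Place B at (0,4); scan 8 dirs for brackets.
Dir NW: edge -> no flip
Dir N: edge -> no flip
Dir NE: edge -> no flip
Dir W: first cell '.' (not opp) -> no flip
Dir E: first cell '.' (not opp) -> no flip
Dir SW: opp run (1,3) capped by B -> flip
Dir S: first cell '.' (not opp) -> no flip
Dir SE: first cell '.' (not opp) -> no flip
All flips: (1,3)

Answer: ....B.
.WWB..
..BW..
..BB..
....B.
......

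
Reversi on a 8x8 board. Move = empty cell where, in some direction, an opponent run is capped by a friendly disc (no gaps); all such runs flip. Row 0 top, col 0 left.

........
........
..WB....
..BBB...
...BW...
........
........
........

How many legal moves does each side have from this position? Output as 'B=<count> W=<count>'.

Answer: B=6 W=2

Derivation:
-- B to move --
(1,1): flips 1 -> legal
(1,2): flips 1 -> legal
(1,3): no bracket -> illegal
(2,1): flips 1 -> legal
(3,1): no bracket -> illegal
(3,5): no bracket -> illegal
(4,5): flips 1 -> legal
(5,3): no bracket -> illegal
(5,4): flips 1 -> legal
(5,5): flips 1 -> legal
B mobility = 6
-- W to move --
(1,2): no bracket -> illegal
(1,3): no bracket -> illegal
(1,4): no bracket -> illegal
(2,1): no bracket -> illegal
(2,4): flips 2 -> legal
(2,5): no bracket -> illegal
(3,1): no bracket -> illegal
(3,5): no bracket -> illegal
(4,1): no bracket -> illegal
(4,2): flips 2 -> legal
(4,5): no bracket -> illegal
(5,2): no bracket -> illegal
(5,3): no bracket -> illegal
(5,4): no bracket -> illegal
W mobility = 2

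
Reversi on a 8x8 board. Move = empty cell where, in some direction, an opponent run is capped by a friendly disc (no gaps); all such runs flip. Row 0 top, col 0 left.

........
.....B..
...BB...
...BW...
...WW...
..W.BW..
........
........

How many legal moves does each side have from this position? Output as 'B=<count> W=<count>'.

Answer: B=6 W=8

Derivation:
-- B to move --
(2,5): no bracket -> illegal
(3,2): flips 1 -> legal
(3,5): flips 1 -> legal
(4,1): no bracket -> illegal
(4,2): no bracket -> illegal
(4,5): flips 1 -> legal
(4,6): no bracket -> illegal
(5,1): no bracket -> illegal
(5,3): flips 1 -> legal
(5,6): flips 1 -> legal
(6,1): no bracket -> illegal
(6,2): no bracket -> illegal
(6,3): no bracket -> illegal
(6,4): no bracket -> illegal
(6,5): no bracket -> illegal
(6,6): flips 2 -> legal
B mobility = 6
-- W to move --
(0,4): no bracket -> illegal
(0,5): no bracket -> illegal
(0,6): no bracket -> illegal
(1,2): flips 1 -> legal
(1,3): flips 2 -> legal
(1,4): flips 1 -> legal
(1,6): no bracket -> illegal
(2,2): flips 1 -> legal
(2,5): no bracket -> illegal
(2,6): no bracket -> illegal
(3,2): flips 1 -> legal
(3,5): no bracket -> illegal
(4,2): no bracket -> illegal
(4,5): no bracket -> illegal
(5,3): flips 1 -> legal
(6,3): no bracket -> illegal
(6,4): flips 1 -> legal
(6,5): flips 1 -> legal
W mobility = 8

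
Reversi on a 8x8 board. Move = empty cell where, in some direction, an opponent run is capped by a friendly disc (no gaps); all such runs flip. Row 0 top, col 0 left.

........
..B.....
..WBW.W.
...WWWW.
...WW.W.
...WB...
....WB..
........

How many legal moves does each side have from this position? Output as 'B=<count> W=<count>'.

-- B to move --
(1,1): no bracket -> illegal
(1,3): no bracket -> illegal
(1,4): flips 3 -> legal
(1,5): no bracket -> illegal
(1,6): no bracket -> illegal
(1,7): no bracket -> illegal
(2,1): flips 1 -> legal
(2,5): flips 1 -> legal
(2,7): no bracket -> illegal
(3,1): no bracket -> illegal
(3,2): flips 2 -> legal
(3,7): no bracket -> illegal
(4,2): no bracket -> illegal
(4,5): flips 1 -> legal
(4,7): no bracket -> illegal
(5,2): flips 1 -> legal
(5,5): no bracket -> illegal
(5,6): no bracket -> illegal
(5,7): no bracket -> illegal
(6,2): no bracket -> illegal
(6,3): flips 4 -> legal
(7,3): no bracket -> illegal
(7,4): flips 1 -> legal
(7,5): no bracket -> illegal
B mobility = 8
-- W to move --
(0,1): flips 2 -> legal
(0,2): flips 1 -> legal
(0,3): no bracket -> illegal
(1,1): no bracket -> illegal
(1,3): flips 1 -> legal
(1,4): no bracket -> illegal
(2,1): no bracket -> illegal
(3,2): no bracket -> illegal
(4,5): no bracket -> illegal
(5,5): flips 1 -> legal
(5,6): no bracket -> illegal
(6,3): no bracket -> illegal
(6,6): flips 1 -> legal
(7,4): no bracket -> illegal
(7,5): no bracket -> illegal
(7,6): flips 2 -> legal
W mobility = 6

Answer: B=8 W=6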